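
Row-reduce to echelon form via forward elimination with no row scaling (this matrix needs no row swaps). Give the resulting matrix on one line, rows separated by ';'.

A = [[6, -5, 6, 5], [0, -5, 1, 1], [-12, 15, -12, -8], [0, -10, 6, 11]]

REF = [6 -5 6 5; 0 -5 1 1; 0 0 1 3; 0 0 0 -3]

Forward elimination:
R3 <- R3 - (-2)*R1:  [ 0  5  0  2 ]
R3 <- R3 - (-1)*R2:  [ 0  0  1  3 ]
R4 <- R4 - (2)*R2:  [ 0  0  4  9 ]
R4 <- R4 - (4)*R3:  [  0   0   0  -3 ]
Row echelon form:
[ 6  -5  6   5 ]
[ 0  -5  1   1 ]
[ 0   0  1   3 ]
[ 0   0  0  -3 ]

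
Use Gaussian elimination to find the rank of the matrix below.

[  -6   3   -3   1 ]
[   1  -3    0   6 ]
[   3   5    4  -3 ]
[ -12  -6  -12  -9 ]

Row reduction:
R2 <- R2 - (-1/6)*R1:  [    0  -5/2  -1/2  37/6 ]
R3 <- R3 - (-1/2)*R1:  [    0  13/2   5/2  -5/2 ]
R4 <- R4 - (2)*R1:  [   0  -12   -6  -11 ]
R3 <- R3 - (-13/5)*R2:  [      0       0     6/5  203/15 ]
R4 <- R4 - (24/5)*R2:  [      0       0   -18/5  -203/5 ]
R4 <- R4 - (-3)*R3:  [ 0  0  0  0 ]
Row echelon form:
[ -6     3    -3       1 ]
[  0  -5/2  -1/2    37/6 ]
[  0     0   6/5  203/15 ]
[  0     0     0       0 ]
Nonzero rows / pivot columns: 3

rank(A) = 3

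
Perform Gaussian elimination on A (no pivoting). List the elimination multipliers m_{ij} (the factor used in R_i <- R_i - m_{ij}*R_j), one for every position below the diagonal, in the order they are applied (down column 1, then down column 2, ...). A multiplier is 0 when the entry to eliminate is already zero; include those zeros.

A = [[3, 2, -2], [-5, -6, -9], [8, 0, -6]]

multipliers: -5/3, 8/3, 2

Forward elimination:
R2 <- R2 - (-5/3)*R1:  [     0   -8/3  -37/3 ]
R3 <- R3 - (8/3)*R1:  [     0  -16/3   -2/3 ]
R3 <- R3 - (2)*R2:  [  0   0  24 ]
Multipliers (in order of application): m_{21} = -5/3, m_{31} = 8/3, m_{32} = 2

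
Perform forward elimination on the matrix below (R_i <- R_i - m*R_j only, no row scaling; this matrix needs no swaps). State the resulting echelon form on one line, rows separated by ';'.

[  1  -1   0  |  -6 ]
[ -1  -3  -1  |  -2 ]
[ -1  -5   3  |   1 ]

REF = [1 -1 0 -6; 0 -4 -1 -8; 0 0 9/2 7]

Forward elimination:
R2 <- R2 - (-1)*R1:  [  0  -4  -1  -8 ]
R3 <- R3 - (-1)*R1:  [  0  -6   3  -5 ]
R3 <- R3 - (3/2)*R2:  [   0    0  9/2    7 ]
Row echelon form:
[ 1  -1    0  |  -6 ]
[ 0  -4   -1  |  -8 ]
[ 0   0  9/2  |   7 ]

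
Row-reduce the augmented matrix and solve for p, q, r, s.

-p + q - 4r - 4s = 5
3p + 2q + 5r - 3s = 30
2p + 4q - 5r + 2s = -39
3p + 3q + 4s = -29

Forward elimination on [A|b]:
R2 <- R2 - (-3)*R1:  [   0    5   -7  -15   45 ]
R3 <- R3 - (-2)*R1:  [   0    6  -13   -6  -29 ]
R4 <- R4 - (-3)*R1:  [   0    6  -12   -8  -14 ]
R3 <- R3 - (6/5)*R2:  [     0      0  -23/5     12    -83 ]
R4 <- R4 - (6/5)*R2:  [     0      0  -18/5     10    -68 ]
R4 <- R4 - (18/23)*R3:  [      0       0       0   14/23  -70/23 ]
Row echelon form:
[ -1  1     -4     -4  |       5 ]
[  0  5     -7    -15  |      45 ]
[  0  0  -23/5     12  |     -83 ]
[  0  0      0  14/23  |  -70/23 ]
Back-substitution:
s = (-70/23) / (14/23) = -5
r = (-83 - (12)*(-5)) / (-23/5) = 5
q = (45 - (-7)*(5) - (-15)*(-5)) / 5 = 1
p = (5 - (1)*(1) - (-4)*(5) - (-4)*(-5)) / -1 = -4

(-4, 1, 5, -5)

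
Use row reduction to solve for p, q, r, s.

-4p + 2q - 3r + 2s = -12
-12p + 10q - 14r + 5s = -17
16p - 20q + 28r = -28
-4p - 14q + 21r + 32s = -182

(4, -1, -4, -3)

Forward elimination on [A|b]:
R2 <- R2 - (3)*R1:  [  0   4  -5  -1  19 ]
R3 <- R3 - (-4)*R1:  [   0  -12   16    8  -76 ]
R4 <- R4 - (1)*R1:  [    0   -16    24    30  -170 ]
R3 <- R3 - (-3)*R2:  [   0    0    1    5  -19 ]
R4 <- R4 - (-4)*R2:  [   0    0    4   26  -94 ]
R4 <- R4 - (4)*R3:  [   0    0    0    6  -18 ]
Row echelon form:
[ -4  2  -3   2  |  -12 ]
[  0  4  -5  -1  |   19 ]
[  0  0   1   5  |  -19 ]
[  0  0   0   6  |  -18 ]
Back-substitution:
s = (-18) / 6 = -3
r = (-19 - (5)*(-3)) / 1 = -4
q = (19 - (-5)*(-4) - (-1)*(-3)) / 4 = -1
p = (-12 - (2)*(-1) - (-3)*(-4) - (2)*(-3)) / -4 = 4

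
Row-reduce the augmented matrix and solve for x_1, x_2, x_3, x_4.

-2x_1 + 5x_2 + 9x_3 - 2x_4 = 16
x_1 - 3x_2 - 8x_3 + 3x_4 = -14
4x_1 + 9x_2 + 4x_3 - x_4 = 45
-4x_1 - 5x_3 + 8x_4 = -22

Forward elimination on [A|b]:
R2 <- R2 - (-1/2)*R1:  [    0  -1/2  -7/2     2    -6 ]
R3 <- R3 - (-2)*R1:  [  0  19  22  -5  77 ]
R4 <- R4 - (2)*R1:  [   0  -10  -23   12  -54 ]
R3 <- R3 - (-38)*R2:  [    0     0  -111    71  -151 ]
R4 <- R4 - (20)*R2:  [   0    0   47  -28   66 ]
R4 <- R4 - (-47/111)*R3:  [       0        0        0  229/111  229/111 ]
Row echelon form:
[ -2     5     9       -2  |       16 ]
[  0  -1/2  -7/2        2  |       -6 ]
[  0     0  -111       71  |     -151 ]
[  0     0     0  229/111  |  229/111 ]
Back-substitution:
x_4 = (229/111) / (229/111) = 1
x_3 = (-151 - (71)*(1)) / -111 = 2
x_2 = (-6 - (-7/2)*(2) - (2)*(1)) / (-1/2) = 2
x_1 = (16 - (5)*(2) - (9)*(2) - (-2)*(1)) / -2 = 5

(5, 2, 2, 1)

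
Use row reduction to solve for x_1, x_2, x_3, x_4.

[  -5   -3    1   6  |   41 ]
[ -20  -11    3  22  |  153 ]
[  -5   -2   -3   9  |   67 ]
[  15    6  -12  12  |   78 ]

(0, -5, -4, 5)

Forward elimination on [A|b]:
R2 <- R2 - (4)*R1:  [   0    1   -1   -2  -11 ]
R3 <- R3 - (1)*R1:  [  0   1  -4   3  26 ]
R4 <- R4 - (-3)*R1:  [   0   -3   -9   30  201 ]
R3 <- R3 - (1)*R2:  [  0   0  -3   5  37 ]
R4 <- R4 - (-3)*R2:  [   0    0  -12   24  168 ]
R4 <- R4 - (4)*R3:  [  0   0   0   4  20 ]
Row echelon form:
[ -5  -3   1   6  |   41 ]
[  0   1  -1  -2  |  -11 ]
[  0   0  -3   5  |   37 ]
[  0   0   0   4  |   20 ]
Back-substitution:
x_4 = (20) / 4 = 5
x_3 = (37 - (5)*(5)) / -3 = -4
x_2 = (-11 - (-1)*(-4) - (-2)*(5)) / 1 = -5
x_1 = (41 - (-3)*(-5) - (1)*(-4) - (6)*(5)) / -5 = 0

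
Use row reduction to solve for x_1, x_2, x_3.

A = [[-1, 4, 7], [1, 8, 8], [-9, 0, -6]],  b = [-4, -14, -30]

Forward elimination on [A|b]:
R2 <- R2 - (-1)*R1:  [   0   12   15  -18 ]
R3 <- R3 - (9)*R1:  [   0  -36  -69    6 ]
R3 <- R3 - (-3)*R2:  [   0    0  -24  -48 ]
Row echelon form:
[ -1   4    7  |   -4 ]
[  0  12   15  |  -18 ]
[  0   0  -24  |  -48 ]
Back-substitution:
x_3 = (-48) / -24 = 2
x_2 = (-18 - (15)*(2)) / 12 = -4
x_1 = (-4 - (4)*(-4) - (7)*(2)) / -1 = 2

(2, -4, 2)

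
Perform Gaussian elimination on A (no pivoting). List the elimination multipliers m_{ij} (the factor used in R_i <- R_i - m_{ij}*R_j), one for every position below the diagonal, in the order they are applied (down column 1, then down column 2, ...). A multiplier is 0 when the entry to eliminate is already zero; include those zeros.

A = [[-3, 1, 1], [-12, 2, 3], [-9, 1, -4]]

multipliers: 4, 3, 1

Forward elimination:
R2 <- R2 - (4)*R1:  [  0  -2  -1 ]
R3 <- R3 - (3)*R1:  [  0  -2  -7 ]
R3 <- R3 - (1)*R2:  [  0   0  -6 ]
Multipliers (in order of application): m_{21} = 4, m_{31} = 3, m_{32} = 1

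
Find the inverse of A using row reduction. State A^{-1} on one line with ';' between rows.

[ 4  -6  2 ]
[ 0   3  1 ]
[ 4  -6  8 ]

Gauss-Jordan on [A | I]:
R1 <- (1/4)*R1:  [    1  -3/2   1/2  |   1/4     0     0 ]
R3 <- R3 - (4)*R1:  [  0   0   6  |  -1   0   1 ]
R2 <- (1/3)*R2:  [   0    1  1/3  |    0  1/3    0 ]
R1 <- R1 - (-3/2)*R2:  [   1    0    1  |  1/4  1/2    0 ]
R3 <- (1/6)*R3:  [    0     0     1  |  -1/6     0   1/6 ]
R1 <- R1 - (1)*R3:  [    1     0     0  |  5/12   1/2  -1/6 ]
R2 <- R2 - (1/3)*R3:  [     0      1      0  |   1/18    1/3  -1/18 ]
Right block of [I | A^{-1}] is the inverse:
[ 5/12  1/2   -1/6 ]
[ 1/18  1/3  -1/18 ]
[ -1/6    0    1/6 ]

inverse = [5/12 1/2 -1/6; 1/18 1/3 -1/18; -1/6 0 1/6]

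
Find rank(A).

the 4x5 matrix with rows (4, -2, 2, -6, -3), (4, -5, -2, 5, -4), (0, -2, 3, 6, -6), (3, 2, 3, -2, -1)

Row reduction:
R2 <- R2 - (1)*R1:  [  0  -3  -4  11  -1 ]
R4 <- R4 - (3/4)*R1:  [   0  7/2  3/2  5/2  5/4 ]
R3 <- R3 - (2/3)*R2:  [     0      0   17/3   -4/3  -16/3 ]
R4 <- R4 - (-7/6)*R2:  [     0      0  -19/6   46/3   1/12 ]
R4 <- R4 - (-19/34)*R3:  [       0        0        0   248/17  -197/68 ]
Row echelon form:
[ 4  -2     2      -6       -3 ]
[ 0  -3    -4      11       -1 ]
[ 0   0  17/3    -4/3    -16/3 ]
[ 0   0     0  248/17  -197/68 ]
Nonzero rows / pivot columns: 4

rank(A) = 4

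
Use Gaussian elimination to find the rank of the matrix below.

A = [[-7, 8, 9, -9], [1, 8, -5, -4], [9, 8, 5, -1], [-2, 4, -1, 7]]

Row reduction:
R2 <- R2 - (-1/7)*R1:  [     0   64/7  -26/7  -37/7 ]
R3 <- R3 - (-9/7)*R1:  [     0  128/7  116/7  -88/7 ]
R4 <- R4 - (2/7)*R1:  [     0   12/7  -25/7   67/7 ]
R3 <- R3 - (2)*R2:  [  0   0  24  -2 ]
R4 <- R4 - (3/16)*R2:  [      0       0   -23/8  169/16 ]
R4 <- R4 - (-23/192)*R3:  [      0       0       0  991/96 ]
Row echelon form:
[ -7     8      9      -9 ]
[  0  64/7  -26/7   -37/7 ]
[  0     0     24      -2 ]
[  0     0      0  991/96 ]
Nonzero rows / pivot columns: 4

rank(A) = 4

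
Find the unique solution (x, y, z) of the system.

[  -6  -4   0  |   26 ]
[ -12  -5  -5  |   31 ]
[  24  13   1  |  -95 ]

(-3, -2, 3)

Forward elimination on [A|b]:
R2 <- R2 - (2)*R1:  [   0    3   -5  -21 ]
R3 <- R3 - (-4)*R1:  [  0  -3   1   9 ]
R3 <- R3 - (-1)*R2:  [   0    0   -4  -12 ]
Row echelon form:
[ -6  -4   0  |   26 ]
[  0   3  -5  |  -21 ]
[  0   0  -4  |  -12 ]
Back-substitution:
z = (-12) / -4 = 3
y = (-21 - (-5)*(3)) / 3 = -2
x = (26 - (-4)*(-2)) / -6 = -3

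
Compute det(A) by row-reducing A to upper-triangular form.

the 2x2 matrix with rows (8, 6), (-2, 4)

Forward elimination:
R2 <- R2 - (-1/4)*R1:  [    0  11/2 ]
Upper-triangular form:
[ 8     6 ]
[ 0  11/2 ]
det(A) = (-1)^0 * (8) * (11/2) = 44  (0 row swaps -> sign +1)

det(A) = 44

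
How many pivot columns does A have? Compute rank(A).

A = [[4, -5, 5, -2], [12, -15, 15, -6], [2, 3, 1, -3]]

Row reduction:
R2 <- R2 - (3)*R1:  [ 0  0  0  0 ]
R3 <- R3 - (1/2)*R1:  [    0  11/2  -3/2    -2 ]
R2 <-> R3   (pivot in column 2 was zero)
[ 4    -5     5  -2 ]
[ 0  11/2  -3/2  -2 ]
[ 0     0     0   0 ]
Row echelon form:
[ 4    -5     5  -2 ]
[ 0  11/2  -3/2  -2 ]
[ 0     0     0   0 ]
Nonzero rows / pivot columns: 2

rank(A) = 2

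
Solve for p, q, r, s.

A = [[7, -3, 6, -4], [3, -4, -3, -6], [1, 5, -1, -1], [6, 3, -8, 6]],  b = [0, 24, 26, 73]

Forward elimination on [A|b]:
R2 <- R2 - (3/7)*R1:  [     0  -19/7  -39/7  -30/7     24 ]
R3 <- R3 - (1/7)*R1:  [     0   38/7  -13/7   -3/7     26 ]
R4 <- R4 - (6/7)*R1:  [     0   39/7  -92/7   66/7     73 ]
R3 <- R3 - (-2)*R2:  [   0    0  -13   -9   74 ]
R4 <- R4 - (-39/19)*R2:  [       0        0  -467/19    12/19  2323/19 ]
R4 <- R4 - (467/247)*R3:  [         0          0          0   4359/247  -4359/247 ]
Row echelon form:
[ 7     -3      6        -4  |          0 ]
[ 0  -19/7  -39/7     -30/7  |         24 ]
[ 0      0    -13        -9  |         74 ]
[ 0      0      0  4359/247  |  -4359/247 ]
Back-substitution:
s = (-4359/247) / (4359/247) = -1
r = (74 - (-9)*(-1)) / -13 = -5
q = (24 - (-39/7)*(-5) - (-30/7)*(-1)) / (-19/7) = 3
p = (0 - (-3)*(3) - (6)*(-5) - (-4)*(-1)) / 7 = 5

(5, 3, -5, -1)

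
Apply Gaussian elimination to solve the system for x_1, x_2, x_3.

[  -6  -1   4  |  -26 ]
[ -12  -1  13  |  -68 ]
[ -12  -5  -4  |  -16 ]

(1, 4, -4)

Forward elimination on [A|b]:
R2 <- R2 - (2)*R1:  [   0    1    5  -16 ]
R3 <- R3 - (2)*R1:  [   0   -3  -12   36 ]
R3 <- R3 - (-3)*R2:  [   0    0    3  -12 ]
Row echelon form:
[ -6  -1  4  |  -26 ]
[  0   1  5  |  -16 ]
[  0   0  3  |  -12 ]
Back-substitution:
x_3 = (-12) / 3 = -4
x_2 = (-16 - (5)*(-4)) / 1 = 4
x_1 = (-26 - (-1)*(4) - (4)*(-4)) / -6 = 1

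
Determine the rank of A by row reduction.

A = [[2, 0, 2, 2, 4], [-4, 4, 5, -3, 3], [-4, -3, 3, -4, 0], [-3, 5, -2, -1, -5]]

rank(A) = 4

Row reduction:
R2 <- R2 - (-2)*R1:  [  0   4   9   1  11 ]
R3 <- R3 - (-2)*R1:  [  0  -3   7   0   8 ]
R4 <- R4 - (-3/2)*R1:  [ 0  5  1  2  1 ]
R3 <- R3 - (-3/4)*R2:  [    0     0  55/4   3/4  65/4 ]
R4 <- R4 - (5/4)*R2:  [     0      0  -41/4    3/4  -51/4 ]
R4 <- R4 - (-41/55)*R3:  [     0      0      0  72/55  -7/11 ]
Row echelon form:
[ 2  0     2      2      4 ]
[ 0  4     9      1     11 ]
[ 0  0  55/4    3/4   65/4 ]
[ 0  0     0  72/55  -7/11 ]
Nonzero rows / pivot columns: 4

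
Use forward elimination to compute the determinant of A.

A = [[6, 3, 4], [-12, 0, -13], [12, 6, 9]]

det(A) = 36

Forward elimination:
R2 <- R2 - (-2)*R1:  [  0   6  -5 ]
R3 <- R3 - (2)*R1:  [ 0  0  1 ]
Upper-triangular form:
[ 6  3   4 ]
[ 0  6  -5 ]
[ 0  0   1 ]
det(A) = (-1)^0 * (6) * (6) * (1) = 36  (0 row swaps -> sign +1)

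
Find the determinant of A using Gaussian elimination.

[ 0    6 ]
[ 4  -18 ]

det(A) = -24

Forward elimination:
R1 <-> R2   (pivot in column 1 was zero)
[ 4  -18 ]
[ 0    6 ]
Upper-triangular form:
[ 4  -18 ]
[ 0    6 ]
det(A) = (-1)^1 * (4) * (6) = -24  (1 row swap -> sign -1)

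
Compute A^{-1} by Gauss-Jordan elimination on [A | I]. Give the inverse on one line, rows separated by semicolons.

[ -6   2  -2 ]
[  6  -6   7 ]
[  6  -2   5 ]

Gauss-Jordan on [A | I]:
R1 <- (1/-6)*R1:  [    1  -1/3   1/3  |  -1/6     0     0 ]
R2 <- R2 - (6)*R1:  [  0  -4   5  |   1   1   0 ]
R3 <- R3 - (6)*R1:  [ 0  0  3  |  1  0  1 ]
R2 <- (1/-4)*R2:  [    0     1  -5/4  |  -1/4  -1/4     0 ]
R1 <- R1 - (-1/3)*R2:  [     1      0  -1/12  |   -1/4  -1/12      0 ]
R3 <- (1/3)*R3:  [   0    0    1  |  1/3    0  1/3 ]
R1 <- R1 - (-1/12)*R3:  [     1      0      0  |   -2/9  -1/12   1/36 ]
R2 <- R2 - (-5/4)*R3:  [    0     1     0  |   1/6  -1/4  5/12 ]
Right block of [I | A^{-1}] is the inverse:
[ -2/9  -1/12  1/36 ]
[  1/6   -1/4  5/12 ]
[  1/3      0   1/3 ]

inverse = [-2/9 -1/12 1/36; 1/6 -1/4 5/12; 1/3 0 1/3]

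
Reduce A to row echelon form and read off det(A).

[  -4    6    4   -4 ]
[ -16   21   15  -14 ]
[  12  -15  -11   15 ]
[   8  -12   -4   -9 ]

Forward elimination:
R2 <- R2 - (4)*R1:  [  0  -3  -1   2 ]
R3 <- R3 - (-3)*R1:  [ 0  3  1  3 ]
R4 <- R4 - (-2)*R1:  [   0    0    4  -17 ]
R3 <- R3 - (-1)*R2:  [ 0  0  0  5 ]
R3 <-> R4   (pivot in column 3 was zero)
[ -4   6   4   -4 ]
[  0  -3  -1    2 ]
[  0   0   4  -17 ]
[  0   0   0    5 ]
Upper-triangular form:
[ -4   6   4   -4 ]
[  0  -3  -1    2 ]
[  0   0   4  -17 ]
[  0   0   0    5 ]
det(A) = (-1)^1 * (-4) * (-3) * (4) * (5) = -240  (1 row swap -> sign -1)

det(A) = -240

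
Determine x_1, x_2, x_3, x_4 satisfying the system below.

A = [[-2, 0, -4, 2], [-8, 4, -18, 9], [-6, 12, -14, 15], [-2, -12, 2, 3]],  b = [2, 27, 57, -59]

Forward elimination on [A|b]:
R2 <- R2 - (4)*R1:  [  0   4  -2   1  19 ]
R3 <- R3 - (3)*R1:  [  0  12  -2   9  51 ]
R4 <- R4 - (1)*R1:  [   0  -12    6    1  -61 ]
R3 <- R3 - (3)*R2:  [  0   0   4   6  -6 ]
R4 <- R4 - (-3)*R2:  [  0   0   0   4  -4 ]
Row echelon form:
[ -2  0  -4  2  |   2 ]
[  0  4  -2  1  |  19 ]
[  0  0   4  6  |  -6 ]
[  0  0   0  4  |  -4 ]
Back-substitution:
x_4 = (-4) / 4 = -1
x_3 = (-6 - (6)*(-1)) / 4 = 0
x_2 = (19 - (-2)*(0) - (1)*(-1)) / 4 = 5
x_1 = (2 - (-4)*(0) - (2)*(-1)) / -2 = -2

(-2, 5, 0, -1)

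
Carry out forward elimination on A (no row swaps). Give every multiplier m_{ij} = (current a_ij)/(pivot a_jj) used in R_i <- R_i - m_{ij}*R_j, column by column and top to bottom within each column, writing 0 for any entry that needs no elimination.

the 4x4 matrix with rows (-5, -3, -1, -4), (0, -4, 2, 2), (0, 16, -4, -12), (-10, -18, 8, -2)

multipliers: 0, 0, 2, -4, 3, 1

Forward elimination:
R2: entry in column 1 is already 0 -> m_{21} = 0 (no row operation needed)
R3: entry in column 1 is already 0 -> m_{31} = 0 (no row operation needed)
R4 <- R4 - (2)*R1:  [   0  -12   10    6 ]
R3 <- R3 - (-4)*R2:  [  0   0   4  -4 ]
R4 <- R4 - (3)*R2:  [ 0  0  4  0 ]
R4 <- R4 - (1)*R3:  [ 0  0  0  4 ]
Multipliers (in order of application): m_{21} = 0, m_{31} = 0, m_{41} = 2, m_{32} = -4, m_{42} = 3, m_{43} = 1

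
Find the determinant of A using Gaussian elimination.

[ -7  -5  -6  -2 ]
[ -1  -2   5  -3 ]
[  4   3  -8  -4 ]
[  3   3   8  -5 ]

det(A) = 1201

Forward elimination:
R2 <- R2 - (1/7)*R1:  [     0   -9/7   41/7  -19/7 ]
R3 <- R3 - (-4/7)*R1:  [     0    1/7  -80/7  -36/7 ]
R4 <- R4 - (-3/7)*R1:  [     0    6/7   38/7  -41/7 ]
R3 <- R3 - (-1/9)*R2:  [     0      0  -97/9  -49/9 ]
R4 <- R4 - (-2/3)*R2:  [     0      0   28/3  -23/3 ]
R4 <- R4 - (-84/97)*R3:  [        0         0         0  -1201/97 ]
Upper-triangular form:
[ -7    -5     -6        -2 ]
[  0  -9/7   41/7     -19/7 ]
[  0     0  -97/9     -49/9 ]
[  0     0      0  -1201/97 ]
det(A) = (-1)^0 * (-7) * (-9/7) * (-97/9) * (-1201/97) = 1201  (0 row swaps -> sign +1)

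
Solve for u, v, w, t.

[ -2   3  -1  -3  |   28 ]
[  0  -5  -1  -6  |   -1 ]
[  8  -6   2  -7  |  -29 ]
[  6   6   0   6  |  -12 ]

(-3, 4, -1, -3)

Forward elimination on [A|b]:
R3 <- R3 - (-4)*R1:  [   0    6   -2  -19   83 ]
R4 <- R4 - (-3)*R1:  [  0  15  -3  -3  72 ]
R3 <- R3 - (-6/5)*R2:  [      0       0   -16/5  -131/5   409/5 ]
R4 <- R4 - (-3)*R2:  [   0    0   -6  -21   69 ]
R4 <- R4 - (15/8)*R3:  [      0       0       0   225/8  -675/8 ]
Row echelon form:
[ -2   3     -1      -3  |      28 ]
[  0  -5     -1      -6  |      -1 ]
[  0   0  -16/5  -131/5  |   409/5 ]
[  0   0      0   225/8  |  -675/8 ]
Back-substitution:
t = (-675/8) / (225/8) = -3
w = (409/5 - (-131/5)*(-3)) / (-16/5) = -1
v = (-1 - (-1)*(-1) - (-6)*(-3)) / -5 = 4
u = (28 - (3)*(4) - (-1)*(-1) - (-3)*(-3)) / -2 = -3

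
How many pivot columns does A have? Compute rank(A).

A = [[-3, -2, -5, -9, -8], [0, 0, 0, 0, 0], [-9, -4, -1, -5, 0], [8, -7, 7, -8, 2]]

rank(A) = 3

Row reduction:
R3 <- R3 - (3)*R1:  [  0   2  14  22  24 ]
R4 <- R4 - (-8/3)*R1:  [     0  -37/3  -19/3    -32  -58/3 ]
R2 <-> R3   (pivot in column 2 was zero)
[ -3     -2     -5   -9     -8 ]
[  0      2     14   22     24 ]
[  0      0      0    0      0 ]
[  0  -37/3  -19/3  -32  -58/3 ]
R4 <- R4 - (-37/6)*R2:  [     0      0     80  311/3  386/3 ]
R3 <-> R4   (pivot in column 3 was zero)
[ -3  -2  -5     -9     -8 ]
[  0   2  14     22     24 ]
[  0   0  80  311/3  386/3 ]
[  0   0   0      0      0 ]
Row echelon form:
[ -3  -2  -5     -9     -8 ]
[  0   2  14     22     24 ]
[  0   0  80  311/3  386/3 ]
[  0   0   0      0      0 ]
Nonzero rows / pivot columns: 3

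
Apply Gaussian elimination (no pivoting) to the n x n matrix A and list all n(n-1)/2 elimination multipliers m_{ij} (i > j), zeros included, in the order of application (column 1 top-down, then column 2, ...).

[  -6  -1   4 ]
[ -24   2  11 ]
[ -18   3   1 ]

Forward elimination:
R2 <- R2 - (4)*R1:  [  0   6  -5 ]
R3 <- R3 - (3)*R1:  [   0    6  -11 ]
R3 <- R3 - (1)*R2:  [  0   0  -6 ]
Multipliers (in order of application): m_{21} = 4, m_{31} = 3, m_{32} = 1

multipliers: 4, 3, 1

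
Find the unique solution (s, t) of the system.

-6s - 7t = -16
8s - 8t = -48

Forward elimination on [A|b]:
R2 <- R2 - (-4/3)*R1:  [      0   -52/3  -208/3 ]
Row echelon form:
[ -6     -7  |     -16 ]
[  0  -52/3  |  -208/3 ]
Back-substitution:
t = (-208/3) / (-52/3) = 4
s = (-16 - (-7)*(4)) / -6 = -2

(-2, 4)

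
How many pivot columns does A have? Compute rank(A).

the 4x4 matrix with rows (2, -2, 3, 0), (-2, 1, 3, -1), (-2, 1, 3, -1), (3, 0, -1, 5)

Row reduction:
R2 <- R2 - (-1)*R1:  [  0  -1   6  -1 ]
R3 <- R3 - (-1)*R1:  [  0  -1   6  -1 ]
R4 <- R4 - (3/2)*R1:  [     0      3  -11/2      5 ]
R3 <- R3 - (1)*R2:  [ 0  0  0  0 ]
R4 <- R4 - (-3)*R2:  [    0     0  25/2     2 ]
R3 <-> R4   (pivot in column 3 was zero)
[ 2  -2     3   0 ]
[ 0  -1     6  -1 ]
[ 0   0  25/2   2 ]
[ 0   0     0   0 ]
Row echelon form:
[ 2  -2     3   0 ]
[ 0  -1     6  -1 ]
[ 0   0  25/2   2 ]
[ 0   0     0   0 ]
Nonzero rows / pivot columns: 3

rank(A) = 3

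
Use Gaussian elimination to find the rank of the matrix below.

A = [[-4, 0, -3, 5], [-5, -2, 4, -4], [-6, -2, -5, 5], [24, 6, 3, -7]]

Row reduction:
R2 <- R2 - (5/4)*R1:  [     0     -2   31/4  -41/4 ]
R3 <- R3 - (3/2)*R1:  [    0    -2  -1/2  -5/2 ]
R4 <- R4 - (-6)*R1:  [   0    6  -15   23 ]
R3 <- R3 - (1)*R2:  [     0      0  -33/4   31/4 ]
R4 <- R4 - (-3)*R2:  [     0      0   33/4  -31/4 ]
R4 <- R4 - (-1)*R3:  [ 0  0  0  0 ]
Row echelon form:
[ -4   0     -3      5 ]
[  0  -2   31/4  -41/4 ]
[  0   0  -33/4   31/4 ]
[  0   0      0      0 ]
Nonzero rows / pivot columns: 3

rank(A) = 3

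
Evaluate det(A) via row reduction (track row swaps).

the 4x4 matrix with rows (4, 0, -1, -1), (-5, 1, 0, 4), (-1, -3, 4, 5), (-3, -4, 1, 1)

Forward elimination:
R2 <- R2 - (-5/4)*R1:  [    0     1  -5/4  11/4 ]
R3 <- R3 - (-1/4)*R1:  [    0    -3  15/4  19/4 ]
R4 <- R4 - (-3/4)*R1:  [   0   -4  1/4  1/4 ]
R3 <- R3 - (-3)*R2:  [  0   0   0  13 ]
R4 <- R4 - (-4)*R2:  [     0      0  -19/4   45/4 ]
R3 <-> R4   (pivot in column 3 was zero)
[ 4  0     -1    -1 ]
[ 0  1   -5/4  11/4 ]
[ 0  0  -19/4  45/4 ]
[ 0  0      0    13 ]
Upper-triangular form:
[ 4  0     -1    -1 ]
[ 0  1   -5/4  11/4 ]
[ 0  0  -19/4  45/4 ]
[ 0  0      0    13 ]
det(A) = (-1)^1 * (4) * (1) * (-19/4) * (13) = 247  (1 row swap -> sign -1)

det(A) = 247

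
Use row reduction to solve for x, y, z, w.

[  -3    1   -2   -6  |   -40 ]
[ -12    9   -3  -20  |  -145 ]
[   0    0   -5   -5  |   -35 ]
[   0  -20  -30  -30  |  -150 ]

(1, -3, 2, 5)

Forward elimination on [A|b]:
R2 <- R2 - (4)*R1:  [  0   5   5   4  15 ]
R4 <- R4 - (-4)*R2:  [   0    0  -10  -14  -90 ]
R4 <- R4 - (2)*R3:  [   0    0    0   -4  -20 ]
Row echelon form:
[ -3  1  -2  -6  |  -40 ]
[  0  5   5   4  |   15 ]
[  0  0  -5  -5  |  -35 ]
[  0  0   0  -4  |  -20 ]
Back-substitution:
w = (-20) / -4 = 5
z = (-35 - (-5)*(5)) / -5 = 2
y = (15 - (5)*(2) - (4)*(5)) / 5 = -3
x = (-40 - (1)*(-3) - (-2)*(2) - (-6)*(5)) / -3 = 1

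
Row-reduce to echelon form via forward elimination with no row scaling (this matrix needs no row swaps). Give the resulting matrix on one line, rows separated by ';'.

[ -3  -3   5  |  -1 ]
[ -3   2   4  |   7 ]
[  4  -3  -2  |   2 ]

REF = [-3 -3 5 -1; 0 5 -1 8; 0 0 49/15 178/15]

Forward elimination:
R2 <- R2 - (1)*R1:  [  0   5  -1   8 ]
R3 <- R3 - (-4/3)*R1:  [    0    -7  14/3   2/3 ]
R3 <- R3 - (-7/5)*R2:  [      0       0   49/15  178/15 ]
Row echelon form:
[ -3  -3      5  |      -1 ]
[  0   5     -1  |       8 ]
[  0   0  49/15  |  178/15 ]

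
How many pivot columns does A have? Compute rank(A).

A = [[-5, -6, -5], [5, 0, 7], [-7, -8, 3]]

rank(A) = 3

Row reduction:
R2 <- R2 - (-1)*R1:  [  0  -6   2 ]
R3 <- R3 - (7/5)*R1:  [   0  2/5   10 ]
R3 <- R3 - (-1/15)*R2:  [      0       0  152/15 ]
Row echelon form:
[ -5  -6      -5 ]
[  0  -6       2 ]
[  0   0  152/15 ]
Nonzero rows / pivot columns: 3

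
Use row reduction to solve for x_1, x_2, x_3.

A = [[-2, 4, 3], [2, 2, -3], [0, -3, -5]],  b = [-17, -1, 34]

(-5, -3, -5)

Forward elimination on [A|b]:
R2 <- R2 - (-1)*R1:  [   0    6    0  -18 ]
R3 <- R3 - (-1/2)*R2:  [  0   0  -5  25 ]
Row echelon form:
[ -2  4   3  |  -17 ]
[  0  6   0  |  -18 ]
[  0  0  -5  |   25 ]
Back-substitution:
x_3 = (25) / -5 = -5
x_2 = (-18) / 6 = -3
x_1 = (-17 - (4)*(-3) - (3)*(-5)) / -2 = -5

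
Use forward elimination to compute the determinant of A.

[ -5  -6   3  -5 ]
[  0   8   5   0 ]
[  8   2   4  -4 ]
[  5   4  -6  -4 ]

Forward elimination:
R3 <- R3 - (-8/5)*R1:  [     0  -38/5   44/5    -12 ]
R4 <- R4 - (-1)*R1:  [  0  -2  -3  -9 ]
R3 <- R3 - (-19/20)*R2:  [      0       0  271/20     -12 ]
R4 <- R4 - (-1/4)*R2:  [    0     0  -7/4    -9 ]
R4 <- R4 - (-35/271)*R3:  [         0          0          0  -2859/271 ]
Upper-triangular form:
[ -5  -6       3         -5 ]
[  0   8       5          0 ]
[  0   0  271/20        -12 ]
[  0   0       0  -2859/271 ]
det(A) = (-1)^0 * (-5) * (8) * (271/20) * (-2859/271) = 5718  (0 row swaps -> sign +1)

det(A) = 5718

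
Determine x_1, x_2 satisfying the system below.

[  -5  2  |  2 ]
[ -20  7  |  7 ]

(0, 1)

Forward elimination on [A|b]:
R2 <- R2 - (4)*R1:  [  0  -1  -1 ]
Row echelon form:
[ -5   2  |   2 ]
[  0  -1  |  -1 ]
Back-substitution:
x_2 = (-1) / -1 = 1
x_1 = (2 - (2)*(1)) / -5 = 0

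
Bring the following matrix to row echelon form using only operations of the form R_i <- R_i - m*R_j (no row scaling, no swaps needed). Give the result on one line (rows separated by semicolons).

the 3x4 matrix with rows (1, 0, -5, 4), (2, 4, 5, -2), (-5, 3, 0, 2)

Forward elimination:
R2 <- R2 - (2)*R1:  [   0    4   15  -10 ]
R3 <- R3 - (-5)*R1:  [   0    3  -25   22 ]
R3 <- R3 - (3/4)*R2:  [      0       0  -145/4    59/2 ]
Row echelon form:
[ 1  0      -5     4 ]
[ 0  4      15   -10 ]
[ 0  0  -145/4  59/2 ]

REF = [1 0 -5 4; 0 4 15 -10; 0 0 -145/4 59/2]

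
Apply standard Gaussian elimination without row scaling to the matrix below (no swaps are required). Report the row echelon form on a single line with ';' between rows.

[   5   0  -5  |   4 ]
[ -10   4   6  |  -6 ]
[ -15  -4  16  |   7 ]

REF = [5 0 -5 4; 0 4 -4 2; 0 0 -3 21]

Forward elimination:
R2 <- R2 - (-2)*R1:  [  0   4  -4   2 ]
R3 <- R3 - (-3)*R1:  [  0  -4   1  19 ]
R3 <- R3 - (-1)*R2:  [  0   0  -3  21 ]
Row echelon form:
[ 5  0  -5  |   4 ]
[ 0  4  -4  |   2 ]
[ 0  0  -3  |  21 ]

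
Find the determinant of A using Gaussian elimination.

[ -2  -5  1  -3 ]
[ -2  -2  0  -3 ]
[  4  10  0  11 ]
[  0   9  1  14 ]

det(A) = -48

Forward elimination:
R2 <- R2 - (1)*R1:  [  0   3  -1   0 ]
R3 <- R3 - (-2)*R1:  [ 0  0  2  5 ]
R4 <- R4 - (3)*R2:  [  0   0   4  14 ]
R4 <- R4 - (2)*R3:  [ 0  0  0  4 ]
Upper-triangular form:
[ -2  -5   1  -3 ]
[  0   3  -1   0 ]
[  0   0   2   5 ]
[  0   0   0   4 ]
det(A) = (-1)^0 * (-2) * (3) * (2) * (4) = -48  (0 row swaps -> sign +1)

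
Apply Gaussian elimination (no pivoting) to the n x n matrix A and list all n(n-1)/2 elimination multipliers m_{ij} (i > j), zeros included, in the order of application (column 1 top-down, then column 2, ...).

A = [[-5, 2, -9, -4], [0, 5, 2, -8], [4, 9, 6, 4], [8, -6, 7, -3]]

Forward elimination:
R2: entry in column 1 is already 0 -> m_{21} = 0 (no row operation needed)
R3 <- R3 - (-4/5)*R1:  [    0  53/5  -6/5   4/5 ]
R4 <- R4 - (-8/5)*R1:  [     0  -14/5  -37/5  -47/5 ]
R3 <- R3 - (53/25)*R2:  [       0        0  -136/25   444/25 ]
R4 <- R4 - (-14/25)*R2:  [       0        0  -157/25  -347/25 ]
R4 <- R4 - (157/136)*R3:  [        0         0         0  -1169/34 ]
Multipliers (in order of application): m_{21} = 0, m_{31} = -4/5, m_{41} = -8/5, m_{32} = 53/25, m_{42} = -14/25, m_{43} = 157/136

multipliers: 0, -4/5, -8/5, 53/25, -14/25, 157/136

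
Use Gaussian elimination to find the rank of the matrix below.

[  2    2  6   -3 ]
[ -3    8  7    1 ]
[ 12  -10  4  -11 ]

Row reduction:
R2 <- R2 - (-3/2)*R1:  [    0    11    16  -7/2 ]
R3 <- R3 - (6)*R1:  [   0  -22  -32    7 ]
R3 <- R3 - (-2)*R2:  [ 0  0  0  0 ]
Row echelon form:
[ 2   2   6    -3 ]
[ 0  11  16  -7/2 ]
[ 0   0   0     0 ]
Nonzero rows / pivot columns: 2

rank(A) = 2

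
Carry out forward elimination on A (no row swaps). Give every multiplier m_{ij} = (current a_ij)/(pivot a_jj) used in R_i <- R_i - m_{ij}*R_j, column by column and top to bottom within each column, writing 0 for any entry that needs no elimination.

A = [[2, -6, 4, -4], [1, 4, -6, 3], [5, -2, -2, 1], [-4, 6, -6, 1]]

multipliers: 1/2, 5/2, -2, 13/7, -6/7, -17/10

Forward elimination:
R2 <- R2 - (1/2)*R1:  [  0   7  -8   5 ]
R3 <- R3 - (5/2)*R1:  [   0   13  -12   11 ]
R4 <- R4 - (-2)*R1:  [  0  -6   2  -7 ]
R3 <- R3 - (13/7)*R2:  [    0     0  20/7  12/7 ]
R4 <- R4 - (-6/7)*R2:  [     0      0  -34/7  -19/7 ]
R4 <- R4 - (-17/10)*R3:  [   0    0    0  1/5 ]
Multipliers (in order of application): m_{21} = 1/2, m_{31} = 5/2, m_{41} = -2, m_{32} = 13/7, m_{42} = -6/7, m_{43} = -17/10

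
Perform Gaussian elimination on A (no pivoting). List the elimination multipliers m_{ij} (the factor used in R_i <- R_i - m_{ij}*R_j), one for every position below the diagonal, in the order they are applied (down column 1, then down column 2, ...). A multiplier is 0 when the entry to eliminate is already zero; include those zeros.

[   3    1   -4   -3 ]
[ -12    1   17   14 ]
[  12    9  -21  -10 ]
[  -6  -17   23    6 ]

multipliers: -4, 4, -2, 1, -3, -3

Forward elimination:
R2 <- R2 - (-4)*R1:  [ 0  5  1  2 ]
R3 <- R3 - (4)*R1:  [  0   5  -5   2 ]
R4 <- R4 - (-2)*R1:  [   0  -15   15    0 ]
R3 <- R3 - (1)*R2:  [  0   0  -6   0 ]
R4 <- R4 - (-3)*R2:  [  0   0  18   6 ]
R4 <- R4 - (-3)*R3:  [ 0  0  0  6 ]
Multipliers (in order of application): m_{21} = -4, m_{31} = 4, m_{41} = -2, m_{32} = 1, m_{42} = -3, m_{43} = -3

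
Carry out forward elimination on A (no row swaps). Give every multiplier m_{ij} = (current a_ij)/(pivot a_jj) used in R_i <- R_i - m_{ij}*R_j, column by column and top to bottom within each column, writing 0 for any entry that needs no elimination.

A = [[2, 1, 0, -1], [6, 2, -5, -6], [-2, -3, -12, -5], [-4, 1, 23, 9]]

multipliers: 3, -1, -2, 2, -3, -4

Forward elimination:
R2 <- R2 - (3)*R1:  [  0  -1  -5  -3 ]
R3 <- R3 - (-1)*R1:  [   0   -2  -12   -6 ]
R4 <- R4 - (-2)*R1:  [  0   3  23   7 ]
R3 <- R3 - (2)*R2:  [  0   0  -2   0 ]
R4 <- R4 - (-3)*R2:  [  0   0   8  -2 ]
R4 <- R4 - (-4)*R3:  [  0   0   0  -2 ]
Multipliers (in order of application): m_{21} = 3, m_{31} = -1, m_{41} = -2, m_{32} = 2, m_{42} = -3, m_{43} = -4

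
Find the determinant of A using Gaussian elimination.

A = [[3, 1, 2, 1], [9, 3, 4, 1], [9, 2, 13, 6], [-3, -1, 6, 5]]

det(A) = 12

Forward elimination:
R2 <- R2 - (3)*R1:  [  0   0  -2  -2 ]
R3 <- R3 - (3)*R1:  [  0  -1   7   3 ]
R4 <- R4 - (-1)*R1:  [ 0  0  8  6 ]
R2 <-> R3   (pivot in column 2 was zero)
[ 3   1   2   1 ]
[ 0  -1   7   3 ]
[ 0   0  -2  -2 ]
[ 0   0   8   6 ]
R4 <- R4 - (-4)*R3:  [  0   0   0  -2 ]
Upper-triangular form:
[ 3   1   2   1 ]
[ 0  -1   7   3 ]
[ 0   0  -2  -2 ]
[ 0   0   0  -2 ]
det(A) = (-1)^1 * (3) * (-1) * (-2) * (-2) = 12  (1 row swap -> sign -1)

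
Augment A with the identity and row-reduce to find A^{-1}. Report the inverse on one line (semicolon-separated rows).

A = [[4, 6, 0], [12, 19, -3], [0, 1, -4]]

Gauss-Jordan on [A | I]:
R1 <- (1/4)*R1:  [   1  3/2    0  |  1/4    0    0 ]
R2 <- R2 - (12)*R1:  [  0   1  -3  |  -3   1   0 ]
R1 <- R1 - (3/2)*R2:  [    1     0   9/2  |  19/4  -3/2     0 ]
R3 <- R3 - (1)*R2:  [  0   0  -1  |   3  -1   1 ]
R3 <- (1/-1)*R3:  [  0   0   1  |  -3   1  -1 ]
R1 <- R1 - (9/2)*R3:  [    1     0     0  |  73/4    -6   9/2 ]
R2 <- R2 - (-3)*R3:  [   0    1    0  |  -12    4   -3 ]
Right block of [I | A^{-1}] is the inverse:
[ 73/4  -6  9/2 ]
[  -12   4   -3 ]
[   -3   1   -1 ]

inverse = [73/4 -6 9/2; -12 4 -3; -3 1 -1]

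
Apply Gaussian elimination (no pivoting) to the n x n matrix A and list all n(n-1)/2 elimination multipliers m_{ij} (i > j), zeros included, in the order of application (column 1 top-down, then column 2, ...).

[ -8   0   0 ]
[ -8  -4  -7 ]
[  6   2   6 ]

Forward elimination:
R2 <- R2 - (1)*R1:  [  0  -4  -7 ]
R3 <- R3 - (-3/4)*R1:  [ 0  2  6 ]
R3 <- R3 - (-1/2)*R2:  [   0    0  5/2 ]
Multipliers (in order of application): m_{21} = 1, m_{31} = -3/4, m_{32} = -1/2

multipliers: 1, -3/4, -1/2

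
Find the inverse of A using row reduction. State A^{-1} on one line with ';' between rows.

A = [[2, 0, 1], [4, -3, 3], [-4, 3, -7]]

inverse = [1/2 1/8 1/8; 2/3 -5/12 -1/12; 0 -1/4 -1/4]

Gauss-Jordan on [A | I]:
R1 <- (1/2)*R1:  [   1    0  1/2  |  1/2    0    0 ]
R2 <- R2 - (4)*R1:  [  0  -3   1  |  -2   1   0 ]
R3 <- R3 - (-4)*R1:  [  0   3  -5  |   2   0   1 ]
R2 <- (1/-3)*R2:  [    0     1  -1/3  |   2/3  -1/3     0 ]
R3 <- R3 - (3)*R2:  [  0   0  -4  |   0   1   1 ]
R3 <- (1/-4)*R3:  [    0     0     1  |     0  -1/4  -1/4 ]
R1 <- R1 - (1/2)*R3:  [   1    0    0  |  1/2  1/8  1/8 ]
R2 <- R2 - (-1/3)*R3:  [     0      1      0  |    2/3  -5/12  -1/12 ]
Right block of [I | A^{-1}] is the inverse:
[ 1/2    1/8    1/8 ]
[ 2/3  -5/12  -1/12 ]
[   0   -1/4   -1/4 ]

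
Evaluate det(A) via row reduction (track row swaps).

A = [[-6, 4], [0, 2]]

det(A) = -12

Forward elimination:
Upper-triangular form:
[ -6  4 ]
[  0  2 ]
det(A) = (-1)^0 * (-6) * (2) = -12  (0 row swaps -> sign +1)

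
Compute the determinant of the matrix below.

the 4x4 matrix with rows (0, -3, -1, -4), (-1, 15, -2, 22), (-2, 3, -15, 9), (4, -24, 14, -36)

Forward elimination:
R1 <-> R2   (pivot in column 1 was zero)
[ -1   15   -2   22 ]
[  0   -3   -1   -4 ]
[ -2    3  -15    9 ]
[  4  -24   14  -36 ]
R3 <- R3 - (2)*R1:  [   0  -27  -11  -35 ]
R4 <- R4 - (-4)*R1:  [  0  36   6  52 ]
R3 <- R3 - (9)*R2:  [  0   0  -2   1 ]
R4 <- R4 - (-12)*R2:  [  0   0  -6   4 ]
R4 <- R4 - (3)*R3:  [ 0  0  0  1 ]
Upper-triangular form:
[ -1  15  -2  22 ]
[  0  -3  -1  -4 ]
[  0   0  -2   1 ]
[  0   0   0   1 ]
det(A) = (-1)^1 * (-1) * (-3) * (-2) * (1) = 6  (1 row swap -> sign -1)

det(A) = 6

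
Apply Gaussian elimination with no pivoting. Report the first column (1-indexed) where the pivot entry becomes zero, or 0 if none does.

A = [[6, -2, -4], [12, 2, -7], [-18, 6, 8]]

Naive forward elimination:
R2 <- R2 - (2)*R1:  [ 0  6  1 ]
R3 <- R3 - (-3)*R1:  [  0   0  -4 ]
All pivots nonzero; naive elimination completes without hitting a zero pivot.

first zero-pivot column = 0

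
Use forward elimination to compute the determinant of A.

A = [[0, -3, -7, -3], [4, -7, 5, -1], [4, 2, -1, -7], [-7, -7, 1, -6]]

Forward elimination:
R1 <-> R2   (pivot in column 1 was zero)
[  4  -7   5  -1 ]
[  0  -3  -7  -3 ]
[  4   2  -1  -7 ]
[ -7  -7   1  -6 ]
R3 <- R3 - (1)*R1:  [  0   9  -6  -6 ]
R4 <- R4 - (-7/4)*R1:  [     0  -77/4   39/4  -31/4 ]
R3 <- R3 - (-3)*R2:  [   0    0  -27  -15 ]
R4 <- R4 - (77/12)*R2:  [     0      0  164/3   23/2 ]
R4 <- R4 - (-164/81)*R3:  [        0         0         0  -1019/54 ]
Upper-triangular form:
[ 4  -7    5        -1 ]
[ 0  -3   -7        -3 ]
[ 0   0  -27       -15 ]
[ 0   0    0  -1019/54 ]
det(A) = (-1)^1 * (4) * (-3) * (-27) * (-1019/54) = 6114  (1 row swap -> sign -1)

det(A) = 6114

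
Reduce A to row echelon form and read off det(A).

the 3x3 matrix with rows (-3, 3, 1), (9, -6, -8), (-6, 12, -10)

det(A) = 18

Forward elimination:
R2 <- R2 - (-3)*R1:  [  0   3  -5 ]
R3 <- R3 - (2)*R1:  [   0    6  -12 ]
R3 <- R3 - (2)*R2:  [  0   0  -2 ]
Upper-triangular form:
[ -3  3   1 ]
[  0  3  -5 ]
[  0  0  -2 ]
det(A) = (-1)^0 * (-3) * (3) * (-2) = 18  (0 row swaps -> sign +1)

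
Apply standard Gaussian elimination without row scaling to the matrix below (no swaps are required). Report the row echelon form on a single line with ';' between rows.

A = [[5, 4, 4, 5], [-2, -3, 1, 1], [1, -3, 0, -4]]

REF = [5 4 4 5; 0 -7/5 13/5 3; 0 0 -55/7 -92/7]

Forward elimination:
R2 <- R2 - (-2/5)*R1:  [    0  -7/5  13/5     3 ]
R3 <- R3 - (1/5)*R1:  [     0  -19/5   -4/5     -5 ]
R3 <- R3 - (19/7)*R2:  [     0      0  -55/7  -92/7 ]
Row echelon form:
[ 5     4      4      5 ]
[ 0  -7/5   13/5      3 ]
[ 0     0  -55/7  -92/7 ]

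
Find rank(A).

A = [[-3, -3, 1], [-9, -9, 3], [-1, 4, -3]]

rank(A) = 2

Row reduction:
R2 <- R2 - (3)*R1:  [ 0  0  0 ]
R3 <- R3 - (1/3)*R1:  [     0      5  -10/3 ]
R2 <-> R3   (pivot in column 2 was zero)
[ -3  -3      1 ]
[  0   5  -10/3 ]
[  0   0      0 ]
Row echelon form:
[ -3  -3      1 ]
[  0   5  -10/3 ]
[  0   0      0 ]
Nonzero rows / pivot columns: 2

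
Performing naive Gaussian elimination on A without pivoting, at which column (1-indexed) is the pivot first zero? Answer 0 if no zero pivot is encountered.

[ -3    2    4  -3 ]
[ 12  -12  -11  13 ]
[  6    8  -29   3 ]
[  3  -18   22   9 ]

first zero-pivot column = 0

Naive forward elimination:
R2 <- R2 - (-4)*R1:  [  0  -4   5   1 ]
R3 <- R3 - (-2)*R1:  [   0   12  -21   -3 ]
R4 <- R4 - (-1)*R1:  [   0  -16   26    6 ]
R3 <- R3 - (-3)*R2:  [  0   0  -6   0 ]
R4 <- R4 - (4)*R2:  [ 0  0  6  2 ]
R4 <- R4 - (-1)*R3:  [ 0  0  0  2 ]
All pivots nonzero; naive elimination completes without hitting a zero pivot.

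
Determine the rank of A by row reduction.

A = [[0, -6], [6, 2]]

rank(A) = 2

Row reduction:
R1 <-> R2   (pivot in column 1 was zero)
[ 6   2 ]
[ 0  -6 ]
Row echelon form:
[ 6   2 ]
[ 0  -6 ]
Nonzero rows / pivot columns: 2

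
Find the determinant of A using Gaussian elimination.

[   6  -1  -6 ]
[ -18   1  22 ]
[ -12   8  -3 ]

det(A) = 36

Forward elimination:
R2 <- R2 - (-3)*R1:  [  0  -2   4 ]
R3 <- R3 - (-2)*R1:  [   0    6  -15 ]
R3 <- R3 - (-3)*R2:  [  0   0  -3 ]
Upper-triangular form:
[ 6  -1  -6 ]
[ 0  -2   4 ]
[ 0   0  -3 ]
det(A) = (-1)^0 * (6) * (-2) * (-3) = 36  (0 row swaps -> sign +1)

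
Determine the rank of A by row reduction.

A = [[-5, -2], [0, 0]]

Row reduction:
Row echelon form:
[ -5  -2 ]
[  0   0 ]
Nonzero rows / pivot columns: 1

rank(A) = 1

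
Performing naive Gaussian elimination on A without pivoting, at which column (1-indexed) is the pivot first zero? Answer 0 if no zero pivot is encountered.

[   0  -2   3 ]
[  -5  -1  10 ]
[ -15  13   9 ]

Naive forward elimination:
Pivot entry (1,1) is zero but row 2 has -5 in column 1 -> naive elimination stops; a row interchange (e.g. R1 <-> R2) would be required here.

first zero-pivot column = 1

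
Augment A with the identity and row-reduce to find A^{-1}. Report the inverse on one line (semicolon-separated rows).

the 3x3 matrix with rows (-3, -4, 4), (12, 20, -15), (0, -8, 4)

Gauss-Jordan on [A | I]:
R1 <- (1/-3)*R1:  [    1   4/3  -4/3  |  -1/3     0     0 ]
R2 <- R2 - (12)*R1:  [ 0  4  1  |  4  1  0 ]
R2 <- (1/4)*R2:  [   0    1  1/4  |    1  1/4    0 ]
R1 <- R1 - (4/3)*R2:  [    1     0  -5/3  |  -5/3  -1/3     0 ]
R3 <- R3 - (-8)*R2:  [ 0  0  6  |  8  2  1 ]
R3 <- (1/6)*R3:  [   0    0    1  |  4/3  1/3  1/6 ]
R1 <- R1 - (-5/3)*R3:  [    1     0     0  |   5/9   2/9  5/18 ]
R2 <- R2 - (1/4)*R3:  [     0      1      0  |    2/3    1/6  -1/24 ]
Right block of [I | A^{-1}] is the inverse:
[ 5/9  2/9   5/18 ]
[ 2/3  1/6  -1/24 ]
[ 4/3  1/3    1/6 ]

inverse = [5/9 2/9 5/18; 2/3 1/6 -1/24; 4/3 1/3 1/6]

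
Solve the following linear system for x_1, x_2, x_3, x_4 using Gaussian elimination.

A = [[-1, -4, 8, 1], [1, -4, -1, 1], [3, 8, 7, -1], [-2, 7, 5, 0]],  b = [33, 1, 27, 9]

(2, -1, 4, -1)

Forward elimination on [A|b]:
R2 <- R2 - (-1)*R1:  [  0  -8   7   2  34 ]
R3 <- R3 - (-3)*R1:  [   0   -4   31    2  126 ]
R4 <- R4 - (2)*R1:  [   0   15  -11   -2  -57 ]
R3 <- R3 - (1/2)*R2:  [    0     0  55/2     1   109 ]
R4 <- R4 - (-15/8)*R2:  [    0     0  17/8   7/4  27/4 ]
R4 <- R4 - (17/220)*R3:  [      0       0       0   92/55  -92/55 ]
Row echelon form:
[ -1  -4     8      1  |      33 ]
[  0  -8     7      2  |      34 ]
[  0   0  55/2      1  |     109 ]
[  0   0     0  92/55  |  -92/55 ]
Back-substitution:
x_4 = (-92/55) / (92/55) = -1
x_3 = (109 - (1)*(-1)) / (55/2) = 4
x_2 = (34 - (7)*(4) - (2)*(-1)) / -8 = -1
x_1 = (33 - (-4)*(-1) - (8)*(4) - (1)*(-1)) / -1 = 2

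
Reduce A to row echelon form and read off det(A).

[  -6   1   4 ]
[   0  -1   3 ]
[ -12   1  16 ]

det(A) = 30

Forward elimination:
R3 <- R3 - (2)*R1:  [  0  -1   8 ]
R3 <- R3 - (1)*R2:  [ 0  0  5 ]
Upper-triangular form:
[ -6   1  4 ]
[  0  -1  3 ]
[  0   0  5 ]
det(A) = (-1)^0 * (-6) * (-1) * (5) = 30  (0 row swaps -> sign +1)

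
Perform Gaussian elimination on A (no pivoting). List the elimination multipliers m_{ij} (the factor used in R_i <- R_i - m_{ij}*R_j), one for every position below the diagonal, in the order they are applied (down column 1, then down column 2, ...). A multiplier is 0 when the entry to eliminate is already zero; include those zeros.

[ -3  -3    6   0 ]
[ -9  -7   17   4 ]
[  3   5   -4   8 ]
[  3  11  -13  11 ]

multipliers: 3, -1, -1, 1, 4, -1

Forward elimination:
R2 <- R2 - (3)*R1:  [  0   2  -1   4 ]
R3 <- R3 - (-1)*R1:  [ 0  2  2  8 ]
R4 <- R4 - (-1)*R1:  [  0   8  -7  11 ]
R3 <- R3 - (1)*R2:  [ 0  0  3  4 ]
R4 <- R4 - (4)*R2:  [  0   0  -3  -5 ]
R4 <- R4 - (-1)*R3:  [  0   0   0  -1 ]
Multipliers (in order of application): m_{21} = 3, m_{31} = -1, m_{41} = -1, m_{32} = 1, m_{42} = 4, m_{43} = -1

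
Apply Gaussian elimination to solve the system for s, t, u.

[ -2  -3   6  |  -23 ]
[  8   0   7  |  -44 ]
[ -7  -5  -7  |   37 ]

(-2, 1, -4)

Forward elimination on [A|b]:
R2 <- R2 - (-4)*R1:  [    0   -12    31  -136 ]
R3 <- R3 - (7/2)*R1:  [     0   11/2    -28  235/2 ]
R3 <- R3 - (-11/24)*R2:  [       0        0  -331/24    331/6 ]
Row echelon form:
[ -2   -3        6  |    -23 ]
[  0  -12       31  |   -136 ]
[  0    0  -331/24  |  331/6 ]
Back-substitution:
u = (331/6) / (-331/24) = -4
t = (-136 - (31)*(-4)) / -12 = 1
s = (-23 - (-3)*(1) - (6)*(-4)) / -2 = -2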